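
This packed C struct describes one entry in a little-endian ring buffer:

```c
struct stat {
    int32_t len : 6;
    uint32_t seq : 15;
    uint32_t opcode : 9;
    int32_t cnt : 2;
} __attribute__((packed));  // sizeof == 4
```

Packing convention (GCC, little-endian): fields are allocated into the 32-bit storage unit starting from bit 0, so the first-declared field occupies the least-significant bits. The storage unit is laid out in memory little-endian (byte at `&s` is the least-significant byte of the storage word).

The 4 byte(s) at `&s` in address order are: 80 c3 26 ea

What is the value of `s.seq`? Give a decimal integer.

[0]=0x80 [1]=0xc3 [2]=0x26 [3]=0xea (little-endian) → word 0xea26c380
len:6 @ bit 0 → (0xea26c380>>0)&0x3f = 0x0
seq:15 @ bit 6 → (0xea26c380>>6)&0x7fff = 0x1b0e  ←
opcode:9 @ bit 21 → (0xea26c380>>21)&0x1ff = 0x151
cnt:2 @ bit 30 → (0xea26c380>>30)&0x3 = 0x3

6926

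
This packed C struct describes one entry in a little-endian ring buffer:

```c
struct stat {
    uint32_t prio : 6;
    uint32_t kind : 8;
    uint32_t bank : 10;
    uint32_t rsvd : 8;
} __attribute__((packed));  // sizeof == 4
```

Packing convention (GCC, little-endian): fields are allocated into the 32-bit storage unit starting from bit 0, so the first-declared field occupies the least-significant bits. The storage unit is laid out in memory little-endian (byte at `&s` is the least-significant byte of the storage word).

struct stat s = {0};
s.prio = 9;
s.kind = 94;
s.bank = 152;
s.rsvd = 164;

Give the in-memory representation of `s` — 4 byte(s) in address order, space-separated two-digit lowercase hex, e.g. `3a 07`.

[0+:6] prio=9 & 0x3f = 0x9; word=0x00000009
[6+:8] kind=94 & 0xff = 0x5e; word=0x00001789
[14+:10] bank=152 & 0x3ff = 0x98; word=0x00261789
[24+:8] rsvd=164 & 0xff = 0xa4; word=0xa4261789
word = 0xa4261789 → little-endian bytes:
  [0]=0x89  [1]=0x17  [2]=0x26  [3]=0xa4

89 17 26 a4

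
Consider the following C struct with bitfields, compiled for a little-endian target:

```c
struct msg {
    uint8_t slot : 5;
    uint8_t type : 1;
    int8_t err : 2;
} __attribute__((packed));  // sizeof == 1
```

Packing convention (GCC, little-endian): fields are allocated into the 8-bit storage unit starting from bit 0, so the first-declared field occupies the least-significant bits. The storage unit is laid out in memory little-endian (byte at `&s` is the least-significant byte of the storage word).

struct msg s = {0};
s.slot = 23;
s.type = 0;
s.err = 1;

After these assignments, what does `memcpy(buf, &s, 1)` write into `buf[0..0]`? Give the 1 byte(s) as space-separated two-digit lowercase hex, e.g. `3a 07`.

slot:5 = 23 → 0x17 << 0 → word 0x17
type:1 = 0 → 0x0 << 5 → word 0x17
err:2 = 1 → 0x1 << 6 → word 0x57
word = 0x57 → little-endian bytes:
  [0]=0x57

57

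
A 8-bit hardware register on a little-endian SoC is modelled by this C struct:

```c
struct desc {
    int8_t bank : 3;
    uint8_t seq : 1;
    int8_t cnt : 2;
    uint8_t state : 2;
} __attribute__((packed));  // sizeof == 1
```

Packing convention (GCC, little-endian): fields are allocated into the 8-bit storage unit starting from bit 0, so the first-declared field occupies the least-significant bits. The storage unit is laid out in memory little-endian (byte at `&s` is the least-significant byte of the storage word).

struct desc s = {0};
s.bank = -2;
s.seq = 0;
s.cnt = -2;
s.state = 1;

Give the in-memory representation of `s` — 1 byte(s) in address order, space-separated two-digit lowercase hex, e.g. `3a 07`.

bank:3 = -2 → 0x6 << 0 → word 0x06
seq:1 = 0 → 0x0 << 3 → word 0x06
cnt:2 = -2 → 0x2 << 4 → word 0x26
state:2 = 1 → 0x1 << 6 → word 0x66
word = 0x66 → little-endian bytes:
  [0]=0x66

66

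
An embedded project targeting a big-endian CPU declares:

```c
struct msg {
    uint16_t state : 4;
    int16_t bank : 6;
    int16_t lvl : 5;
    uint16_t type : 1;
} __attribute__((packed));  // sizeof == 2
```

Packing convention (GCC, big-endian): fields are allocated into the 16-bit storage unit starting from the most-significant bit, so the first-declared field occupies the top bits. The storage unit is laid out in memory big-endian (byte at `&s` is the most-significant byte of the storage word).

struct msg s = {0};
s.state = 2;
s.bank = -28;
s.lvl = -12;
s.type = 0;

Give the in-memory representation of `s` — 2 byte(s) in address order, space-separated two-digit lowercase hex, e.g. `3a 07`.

29 28

state (4b) val=2 bits=0x2 at bit 12: 0x2000
bank (6b) val=-28 bits=0x24 at bit 6: 0x2900
lvl (5b) val=-12 bits=0x14 at bit 1: 0x2928
type (1b) val=0 bits=0x0 at bit 0: 0x2928
word = 0x2928 → big-endian bytes:
  [0]=0x29  [1]=0x28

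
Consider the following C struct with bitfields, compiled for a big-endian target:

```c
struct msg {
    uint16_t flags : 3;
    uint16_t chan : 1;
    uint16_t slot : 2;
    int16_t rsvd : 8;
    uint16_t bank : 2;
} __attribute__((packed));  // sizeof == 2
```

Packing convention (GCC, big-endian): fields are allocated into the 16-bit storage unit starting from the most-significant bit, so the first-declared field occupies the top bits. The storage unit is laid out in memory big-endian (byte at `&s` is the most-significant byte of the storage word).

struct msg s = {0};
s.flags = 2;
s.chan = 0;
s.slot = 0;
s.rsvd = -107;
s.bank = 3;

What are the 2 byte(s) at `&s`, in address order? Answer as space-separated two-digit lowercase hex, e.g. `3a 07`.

flags:3 = 2 → 0x2 << 13 → word 0x4000
chan:1 = 0 → 0x0 << 12 → word 0x4000
slot:2 = 0 → 0x0 << 10 → word 0x4000
rsvd:8 = -107 → 0x95 << 2 → word 0x4254
bank:2 = 3 → 0x3 << 0 → word 0x4257
word = 0x4257 → big-endian bytes:
  [0]=0x42  [1]=0x57

42 57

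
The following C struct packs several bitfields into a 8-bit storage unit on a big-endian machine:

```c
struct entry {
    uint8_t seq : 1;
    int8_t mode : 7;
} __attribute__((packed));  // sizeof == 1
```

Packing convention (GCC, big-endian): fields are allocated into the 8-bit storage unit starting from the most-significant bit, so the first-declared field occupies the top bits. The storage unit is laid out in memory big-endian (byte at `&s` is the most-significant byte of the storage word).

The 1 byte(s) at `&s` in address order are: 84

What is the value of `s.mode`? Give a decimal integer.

4

[0]=0x84 (big-endian) → word 0x84
seq [7+:1] = (word>>7) & 0x1 = 1
mode [0+:7] = (word>>0) & 0x7f = 4  ←
mode signed 7b, MSB=0: value = 4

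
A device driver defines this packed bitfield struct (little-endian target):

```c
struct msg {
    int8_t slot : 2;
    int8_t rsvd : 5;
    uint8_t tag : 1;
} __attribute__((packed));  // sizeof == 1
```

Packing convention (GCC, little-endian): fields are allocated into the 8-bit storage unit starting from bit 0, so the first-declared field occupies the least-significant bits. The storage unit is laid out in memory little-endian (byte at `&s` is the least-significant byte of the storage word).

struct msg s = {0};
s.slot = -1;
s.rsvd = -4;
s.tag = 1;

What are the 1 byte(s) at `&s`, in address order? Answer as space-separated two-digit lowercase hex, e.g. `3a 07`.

f3

slot:2 = -1 → 0x3 << 0 → word 0x03
rsvd:5 = -4 → 0x1c << 2 → word 0x73
tag:1 = 1 → 0x1 << 7 → word 0xf3
word = 0xf3 → little-endian bytes:
  [0]=0xf3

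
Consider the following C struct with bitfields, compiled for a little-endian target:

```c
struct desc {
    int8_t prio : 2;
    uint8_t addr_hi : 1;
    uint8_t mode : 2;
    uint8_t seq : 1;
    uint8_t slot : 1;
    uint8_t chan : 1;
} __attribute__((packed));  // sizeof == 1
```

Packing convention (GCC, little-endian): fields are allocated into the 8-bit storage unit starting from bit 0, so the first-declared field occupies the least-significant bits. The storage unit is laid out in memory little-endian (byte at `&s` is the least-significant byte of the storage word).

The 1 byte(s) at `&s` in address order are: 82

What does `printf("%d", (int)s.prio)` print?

[0]=0x82 (little-endian) → word 0x82
prio:2 @ bit 0 → (0x82>>0)&0x3 = 0x2  ←
addr_hi:1 @ bit 2 → (0x82>>2)&0x1 = 0x0
mode:2 @ bit 3 → (0x82>>3)&0x3 = 0x0
seq:1 @ bit 5 → (0x82>>5)&0x1 = 0x0
slot:1 @ bit 6 → (0x82>>6)&0x1 = 0x0
chan:1 @ bit 7 → (0x82>>7)&0x1 = 0x1
prio signed 2b, MSB=1: 2 - 4 = -2

-2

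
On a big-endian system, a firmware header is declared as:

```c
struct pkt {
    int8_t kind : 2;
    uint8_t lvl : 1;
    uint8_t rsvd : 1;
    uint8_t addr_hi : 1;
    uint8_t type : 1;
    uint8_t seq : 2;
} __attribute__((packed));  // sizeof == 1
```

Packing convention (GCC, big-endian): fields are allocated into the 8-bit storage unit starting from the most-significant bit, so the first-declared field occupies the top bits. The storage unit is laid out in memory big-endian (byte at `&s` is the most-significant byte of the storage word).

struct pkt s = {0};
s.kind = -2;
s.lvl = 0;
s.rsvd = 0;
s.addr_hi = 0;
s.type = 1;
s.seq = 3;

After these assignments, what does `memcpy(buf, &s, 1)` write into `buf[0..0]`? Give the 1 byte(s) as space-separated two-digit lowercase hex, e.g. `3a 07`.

87

kind:2 = -2 → 0x2 << 6 → word 0x80
lvl:1 = 0 → 0x0 << 5 → word 0x80
rsvd:1 = 0 → 0x0 << 4 → word 0x80
addr_hi:1 = 0 → 0x0 << 3 → word 0x80
type:1 = 1 → 0x1 << 2 → word 0x84
seq:2 = 3 → 0x3 << 0 → word 0x87
word = 0x87 → big-endian bytes:
  [0]=0x87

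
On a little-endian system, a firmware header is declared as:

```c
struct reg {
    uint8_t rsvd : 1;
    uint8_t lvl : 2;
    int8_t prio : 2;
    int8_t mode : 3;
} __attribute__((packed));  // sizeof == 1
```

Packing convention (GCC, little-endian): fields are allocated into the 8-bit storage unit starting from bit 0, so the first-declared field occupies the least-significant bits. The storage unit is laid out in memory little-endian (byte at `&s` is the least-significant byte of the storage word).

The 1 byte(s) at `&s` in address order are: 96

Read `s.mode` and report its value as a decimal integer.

[0]=0x96 (little-endian) → word 0x96
rsvd [0+:1] = (word>>0) & 0x1 = 0
lvl [1+:2] = (word>>1) & 0x3 = 3
prio [3+:2] = (word>>3) & 0x3 = 2
mode [5+:3] = (word>>5) & 0x7 = 4  ←
mode signed 3b, MSB=1: 4 - 8 = -4

-4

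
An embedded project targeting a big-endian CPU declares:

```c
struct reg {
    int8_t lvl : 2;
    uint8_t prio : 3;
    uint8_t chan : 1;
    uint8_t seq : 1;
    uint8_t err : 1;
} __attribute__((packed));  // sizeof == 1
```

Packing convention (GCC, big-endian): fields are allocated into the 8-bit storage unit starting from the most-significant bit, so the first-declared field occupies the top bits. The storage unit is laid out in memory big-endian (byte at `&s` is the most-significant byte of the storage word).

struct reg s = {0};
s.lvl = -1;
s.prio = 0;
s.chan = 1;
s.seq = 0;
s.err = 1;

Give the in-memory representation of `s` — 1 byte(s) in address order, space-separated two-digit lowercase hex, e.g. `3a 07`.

c5

[6+:2] lvl=-1 & 0x3 = 0x3; word=0xc0
[3+:3] prio=0 & 0x7 = 0x0; word=0xc0
[2+:1] chan=1 & 0x1 = 0x1; word=0xc4
[1+:1] seq=0 & 0x1 = 0x0; word=0xc4
[0+:1] err=1 & 0x1 = 0x1; word=0xc5
word = 0xc5 → big-endian bytes:
  [0]=0xc5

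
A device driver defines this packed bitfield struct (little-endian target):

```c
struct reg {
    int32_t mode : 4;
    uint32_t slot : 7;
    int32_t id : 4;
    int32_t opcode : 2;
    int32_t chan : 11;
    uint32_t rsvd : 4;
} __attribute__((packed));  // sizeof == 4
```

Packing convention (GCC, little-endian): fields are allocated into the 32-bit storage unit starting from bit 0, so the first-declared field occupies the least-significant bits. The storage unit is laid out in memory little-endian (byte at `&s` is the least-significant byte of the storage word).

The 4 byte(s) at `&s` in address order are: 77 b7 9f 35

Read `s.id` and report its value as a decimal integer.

[0]=0x77 [1]=0xb7 [2]=0x9f [3]=0x35 (little-endian) → word 0x359fb777
mode [0+:4] = (word>>0) & 0xf = 7
slot [4+:7] = (word>>4) & 0x7f = 119
id [11+:4] = (word>>11) & 0xf = 6  ←
opcode [15+:2] = (word>>15) & 0x3 = 3
chan [17+:11] = (word>>17) & 0x7ff = 719
rsvd [28+:4] = (word>>28) & 0xf = 3
id signed 4b, MSB=0: value = 6

6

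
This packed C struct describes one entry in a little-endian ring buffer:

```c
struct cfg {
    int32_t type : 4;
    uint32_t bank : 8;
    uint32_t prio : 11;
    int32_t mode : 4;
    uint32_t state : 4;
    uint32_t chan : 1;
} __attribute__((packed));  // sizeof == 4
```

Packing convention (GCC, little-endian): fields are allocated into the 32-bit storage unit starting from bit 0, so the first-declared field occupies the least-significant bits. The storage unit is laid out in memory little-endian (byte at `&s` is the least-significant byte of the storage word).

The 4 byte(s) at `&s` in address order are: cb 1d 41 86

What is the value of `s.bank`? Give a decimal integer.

220

[0]=0xcb [1]=0x1d [2]=0x41 [3]=0x86 (little-endian) → word 0x86411dcb
type:4 @ bit 0 → (0x86411dcb>>0)&0xf = 0xb
bank:8 @ bit 4 → (0x86411dcb>>4)&0xff = 0xdc  ←
prio:11 @ bit 12 → (0x86411dcb>>12)&0x7ff = 0x411
mode:4 @ bit 23 → (0x86411dcb>>23)&0xf = 0xc
state:4 @ bit 27 → (0x86411dcb>>27)&0xf = 0x0
chan:1 @ bit 31 → (0x86411dcb>>31)&0x1 = 0x1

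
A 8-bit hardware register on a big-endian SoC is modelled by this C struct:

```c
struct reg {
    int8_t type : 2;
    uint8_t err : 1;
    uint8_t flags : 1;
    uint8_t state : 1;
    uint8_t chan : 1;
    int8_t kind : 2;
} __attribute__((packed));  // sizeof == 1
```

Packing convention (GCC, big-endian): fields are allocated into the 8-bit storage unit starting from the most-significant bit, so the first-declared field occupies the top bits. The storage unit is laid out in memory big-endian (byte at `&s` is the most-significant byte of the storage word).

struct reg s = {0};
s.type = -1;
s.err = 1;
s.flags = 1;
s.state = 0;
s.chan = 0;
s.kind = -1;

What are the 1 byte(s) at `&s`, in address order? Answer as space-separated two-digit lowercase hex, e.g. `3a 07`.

f3

[6+:2] type=-1 & 0x3 = 0x3; word=0xc0
[5+:1] err=1 & 0x1 = 0x1; word=0xe0
[4+:1] flags=1 & 0x1 = 0x1; word=0xf0
[3+:1] state=0 & 0x1 = 0x0; word=0xf0
[2+:1] chan=0 & 0x1 = 0x0; word=0xf0
[0+:2] kind=-1 & 0x3 = 0x3; word=0xf3
word = 0xf3 → big-endian bytes:
  [0]=0xf3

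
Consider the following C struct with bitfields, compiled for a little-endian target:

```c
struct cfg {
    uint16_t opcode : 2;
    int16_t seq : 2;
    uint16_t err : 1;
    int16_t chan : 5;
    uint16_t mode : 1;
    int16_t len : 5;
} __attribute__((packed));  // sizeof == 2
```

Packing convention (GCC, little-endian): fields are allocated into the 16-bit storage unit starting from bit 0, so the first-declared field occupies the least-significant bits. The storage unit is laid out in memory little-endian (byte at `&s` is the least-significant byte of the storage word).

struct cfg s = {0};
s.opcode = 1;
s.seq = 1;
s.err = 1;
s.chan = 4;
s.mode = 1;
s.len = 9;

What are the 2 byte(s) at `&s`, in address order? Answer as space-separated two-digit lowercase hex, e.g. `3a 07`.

95 4c

[0+:2] opcode=1 & 0x3 = 0x1; word=0x0001
[2+:2] seq=1 & 0x3 = 0x1; word=0x0005
[4+:1] err=1 & 0x1 = 0x1; word=0x0015
[5+:5] chan=4 & 0x1f = 0x4; word=0x0095
[10+:1] mode=1 & 0x1 = 0x1; word=0x0495
[11+:5] len=9 & 0x1f = 0x9; word=0x4c95
word = 0x4c95 → little-endian bytes:
  [0]=0x95  [1]=0x4c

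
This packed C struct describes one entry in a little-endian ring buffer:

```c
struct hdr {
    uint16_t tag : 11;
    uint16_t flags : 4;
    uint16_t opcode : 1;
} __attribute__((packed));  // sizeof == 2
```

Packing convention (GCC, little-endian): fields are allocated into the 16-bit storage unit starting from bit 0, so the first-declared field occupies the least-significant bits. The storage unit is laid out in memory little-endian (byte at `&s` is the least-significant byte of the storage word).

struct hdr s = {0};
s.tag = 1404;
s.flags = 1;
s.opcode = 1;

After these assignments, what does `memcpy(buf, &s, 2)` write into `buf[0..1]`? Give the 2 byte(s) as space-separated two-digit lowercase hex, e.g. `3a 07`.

tag:11 = 1404 → 0x57c << 0 → word 0x057c
flags:4 = 1 → 0x1 << 11 → word 0x0d7c
opcode:1 = 1 → 0x1 << 15 → word 0x8d7c
word = 0x8d7c → little-endian bytes:
  [0]=0x7c  [1]=0x8d

7c 8d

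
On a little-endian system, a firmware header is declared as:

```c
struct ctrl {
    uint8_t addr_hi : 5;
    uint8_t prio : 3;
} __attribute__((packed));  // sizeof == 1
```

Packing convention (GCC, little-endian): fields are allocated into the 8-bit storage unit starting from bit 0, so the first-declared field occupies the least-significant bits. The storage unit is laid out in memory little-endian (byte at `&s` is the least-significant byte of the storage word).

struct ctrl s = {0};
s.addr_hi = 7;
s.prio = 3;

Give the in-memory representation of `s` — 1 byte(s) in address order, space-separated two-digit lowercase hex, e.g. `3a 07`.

addr_hi (5b) val=7 bits=0x7 at bit 0: 0x07
prio (3b) val=3 bits=0x3 at bit 5: 0x67
word = 0x67 → little-endian bytes:
  [0]=0x67

67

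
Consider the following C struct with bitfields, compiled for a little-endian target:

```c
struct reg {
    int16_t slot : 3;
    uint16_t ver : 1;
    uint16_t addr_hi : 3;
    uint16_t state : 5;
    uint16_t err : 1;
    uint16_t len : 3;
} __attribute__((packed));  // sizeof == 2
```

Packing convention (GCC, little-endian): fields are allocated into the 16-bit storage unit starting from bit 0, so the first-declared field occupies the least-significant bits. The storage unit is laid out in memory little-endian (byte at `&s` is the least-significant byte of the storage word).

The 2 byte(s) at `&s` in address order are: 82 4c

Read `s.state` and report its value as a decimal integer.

25

[0]=0x82 [1]=0x4c (little-endian) → word 0x4c82
slot:3 @ bit 0 → (0x4c82>>0)&0x7 = 0x2
ver:1 @ bit 3 → (0x4c82>>3)&0x1 = 0x0
addr_hi:3 @ bit 4 → (0x4c82>>4)&0x7 = 0x0
state:5 @ bit 7 → (0x4c82>>7)&0x1f = 0x19  ←
err:1 @ bit 12 → (0x4c82>>12)&0x1 = 0x0
len:3 @ bit 13 → (0x4c82>>13)&0x7 = 0x2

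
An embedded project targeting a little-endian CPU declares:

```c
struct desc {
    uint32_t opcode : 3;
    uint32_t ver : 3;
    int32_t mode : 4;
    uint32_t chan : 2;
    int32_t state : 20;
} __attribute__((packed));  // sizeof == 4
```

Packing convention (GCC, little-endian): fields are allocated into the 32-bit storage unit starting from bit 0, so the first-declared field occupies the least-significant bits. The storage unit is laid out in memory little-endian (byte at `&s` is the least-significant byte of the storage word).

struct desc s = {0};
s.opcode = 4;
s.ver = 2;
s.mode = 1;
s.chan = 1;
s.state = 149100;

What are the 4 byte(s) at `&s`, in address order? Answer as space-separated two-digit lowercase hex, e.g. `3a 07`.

54 c4 66 24

opcode:3 = 4 → 0x4 << 0 → word 0x00000004
ver:3 = 2 → 0x2 << 3 → word 0x00000014
mode:4 = 1 → 0x1 << 6 → word 0x00000054
chan:2 = 1 → 0x1 << 10 → word 0x00000454
state:20 = 149100 → 0x2466c << 12 → word 0x2466c454
word = 0x2466c454 → little-endian bytes:
  [0]=0x54  [1]=0xc4  [2]=0x66  [3]=0x24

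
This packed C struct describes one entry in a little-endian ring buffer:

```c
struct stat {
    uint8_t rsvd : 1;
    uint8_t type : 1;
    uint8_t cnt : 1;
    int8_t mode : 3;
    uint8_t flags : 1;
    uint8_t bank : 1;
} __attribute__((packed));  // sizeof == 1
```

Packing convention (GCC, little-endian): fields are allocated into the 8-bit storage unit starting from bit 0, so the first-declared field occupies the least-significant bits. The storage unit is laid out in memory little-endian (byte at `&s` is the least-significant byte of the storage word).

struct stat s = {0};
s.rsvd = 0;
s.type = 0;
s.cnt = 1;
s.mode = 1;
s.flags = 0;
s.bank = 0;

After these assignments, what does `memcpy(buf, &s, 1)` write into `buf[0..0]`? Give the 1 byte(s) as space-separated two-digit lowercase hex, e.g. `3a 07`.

0c

rsvd (1b) val=0 bits=0x0 at bit 0: 0x00
type (1b) val=0 bits=0x0 at bit 1: 0x00
cnt (1b) val=1 bits=0x1 at bit 2: 0x04
mode (3b) val=1 bits=0x1 at bit 3: 0x0c
flags (1b) val=0 bits=0x0 at bit 6: 0x0c
bank (1b) val=0 bits=0x0 at bit 7: 0x0c
word = 0x0c → little-endian bytes:
  [0]=0x0c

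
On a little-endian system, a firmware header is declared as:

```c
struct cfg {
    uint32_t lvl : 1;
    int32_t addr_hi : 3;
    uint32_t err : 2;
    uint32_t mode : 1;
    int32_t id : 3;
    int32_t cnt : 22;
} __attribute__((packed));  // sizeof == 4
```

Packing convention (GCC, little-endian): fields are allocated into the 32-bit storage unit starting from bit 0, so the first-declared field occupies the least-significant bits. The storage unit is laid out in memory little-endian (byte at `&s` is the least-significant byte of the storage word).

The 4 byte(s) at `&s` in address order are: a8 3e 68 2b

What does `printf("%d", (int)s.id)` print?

-3

[0]=0xa8 [1]=0x3e [2]=0x68 [3]=0x2b (little-endian) → word 0x2b683ea8
lvl:1 @ bit 0 → (0x2b683ea8>>0)&0x1 = 0x0
addr_hi:3 @ bit 1 → (0x2b683ea8>>1)&0x7 = 0x4
err:2 @ bit 4 → (0x2b683ea8>>4)&0x3 = 0x2
mode:1 @ bit 6 → (0x2b683ea8>>6)&0x1 = 0x0
id:3 @ bit 7 → (0x2b683ea8>>7)&0x7 = 0x5  ←
cnt:22 @ bit 10 → (0x2b683ea8>>10)&0x3fffff = 0xada0f
id signed 3b, MSB=1: 5 - 8 = -3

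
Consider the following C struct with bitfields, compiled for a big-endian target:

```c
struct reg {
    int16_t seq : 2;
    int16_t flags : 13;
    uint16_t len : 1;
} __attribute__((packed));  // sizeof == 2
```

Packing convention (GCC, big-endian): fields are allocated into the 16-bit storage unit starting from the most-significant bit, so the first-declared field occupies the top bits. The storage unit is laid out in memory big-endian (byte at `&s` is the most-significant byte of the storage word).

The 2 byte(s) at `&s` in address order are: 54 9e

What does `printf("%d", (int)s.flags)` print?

2639

[0]=0x54 [1]=0x9e (big-endian) → word 0x549e
seq [14+:2] = (word>>14) & 0x3 = 1
flags [1+:13] = (word>>1) & 0x1fff = 2639  ←
len [0+:1] = (word>>0) & 0x1 = 0
flags signed 13b, MSB=0: value = 2639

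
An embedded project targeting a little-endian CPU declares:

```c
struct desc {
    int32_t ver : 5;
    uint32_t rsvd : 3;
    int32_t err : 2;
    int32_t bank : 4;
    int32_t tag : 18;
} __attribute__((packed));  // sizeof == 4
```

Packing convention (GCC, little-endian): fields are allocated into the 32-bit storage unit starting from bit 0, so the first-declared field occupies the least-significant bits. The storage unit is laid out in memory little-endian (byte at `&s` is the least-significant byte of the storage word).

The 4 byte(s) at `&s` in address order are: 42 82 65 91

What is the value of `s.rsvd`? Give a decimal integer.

2

[0]=0x42 [1]=0x82 [2]=0x65 [3]=0x91 (little-endian) → word 0x91658242
ver [0+:5] = (word>>0) & 0x1f = 2
rsvd [5+:3] = (word>>5) & 0x7 = 2  ←
err [8+:2] = (word>>8) & 0x3 = 2
bank [10+:4] = (word>>10) & 0xf = 0
tag [14+:18] = (word>>14) & 0x3ffff = 148886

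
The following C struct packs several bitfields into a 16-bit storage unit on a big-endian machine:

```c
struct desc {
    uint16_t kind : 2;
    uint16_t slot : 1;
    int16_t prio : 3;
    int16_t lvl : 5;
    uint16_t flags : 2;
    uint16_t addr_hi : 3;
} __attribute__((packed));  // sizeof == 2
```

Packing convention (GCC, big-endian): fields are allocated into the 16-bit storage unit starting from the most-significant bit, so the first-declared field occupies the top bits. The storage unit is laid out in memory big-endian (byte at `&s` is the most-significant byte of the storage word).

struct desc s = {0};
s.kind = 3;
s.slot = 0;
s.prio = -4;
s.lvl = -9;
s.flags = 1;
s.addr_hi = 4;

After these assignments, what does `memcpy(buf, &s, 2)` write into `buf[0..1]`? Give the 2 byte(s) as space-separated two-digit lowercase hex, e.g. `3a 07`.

d2 ec

kind (2b) val=3 bits=0x3 at bit 14: 0xc000
slot (1b) val=0 bits=0x0 at bit 13: 0xc000
prio (3b) val=-4 bits=0x4 at bit 10: 0xd000
lvl (5b) val=-9 bits=0x17 at bit 5: 0xd2e0
flags (2b) val=1 bits=0x1 at bit 3: 0xd2e8
addr_hi (3b) val=4 bits=0x4 at bit 0: 0xd2ec
word = 0xd2ec → big-endian bytes:
  [0]=0xd2  [1]=0xec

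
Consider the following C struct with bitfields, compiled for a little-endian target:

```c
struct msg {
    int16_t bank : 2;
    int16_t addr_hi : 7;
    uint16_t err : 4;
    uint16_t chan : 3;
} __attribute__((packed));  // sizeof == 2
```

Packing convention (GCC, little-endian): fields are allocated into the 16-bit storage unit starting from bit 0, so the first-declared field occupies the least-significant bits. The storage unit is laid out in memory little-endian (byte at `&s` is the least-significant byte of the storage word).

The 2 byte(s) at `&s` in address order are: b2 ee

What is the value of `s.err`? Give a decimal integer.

7

[0]=0xb2 [1]=0xee (little-endian) → word 0xeeb2
bank [0+:2] = (word>>0) & 0x3 = 2
addr_hi [2+:7] = (word>>2) & 0x7f = 44
err [9+:4] = (word>>9) & 0xf = 7  ←
chan [13+:3] = (word>>13) & 0x7 = 7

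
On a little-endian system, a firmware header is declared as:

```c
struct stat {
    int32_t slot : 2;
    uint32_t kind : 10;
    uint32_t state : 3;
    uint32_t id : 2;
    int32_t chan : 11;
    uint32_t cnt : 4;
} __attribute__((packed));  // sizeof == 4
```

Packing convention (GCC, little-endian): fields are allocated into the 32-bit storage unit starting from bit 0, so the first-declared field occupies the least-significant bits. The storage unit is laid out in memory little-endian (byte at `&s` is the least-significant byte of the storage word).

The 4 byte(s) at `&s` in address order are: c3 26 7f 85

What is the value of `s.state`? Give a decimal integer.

2

[0]=0xc3 [1]=0x26 [2]=0x7f [3]=0x85 (little-endian) → word 0x857f26c3
slot [0+:2] = (word>>0) & 0x3 = 3
kind [2+:10] = (word>>2) & 0x3ff = 432
state [12+:3] = (word>>12) & 0x7 = 2  ←
id [15+:2] = (word>>15) & 0x3 = 2
chan [17+:11] = (word>>17) & 0x7ff = 703
cnt [28+:4] = (word>>28) & 0xf = 8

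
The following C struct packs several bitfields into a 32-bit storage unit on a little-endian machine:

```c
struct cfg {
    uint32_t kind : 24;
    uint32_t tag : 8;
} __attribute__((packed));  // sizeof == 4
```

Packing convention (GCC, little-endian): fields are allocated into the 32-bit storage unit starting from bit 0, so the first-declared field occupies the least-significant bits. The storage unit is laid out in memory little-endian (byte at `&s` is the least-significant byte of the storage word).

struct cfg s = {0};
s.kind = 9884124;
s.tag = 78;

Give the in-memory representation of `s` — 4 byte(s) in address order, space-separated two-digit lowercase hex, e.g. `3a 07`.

dc d1 96 4e

[0+:24] kind=9884124 & 0xffffff = 0x96d1dc; word=0x0096d1dc
[24+:8] tag=78 & 0xff = 0x4e; word=0x4e96d1dc
word = 0x4e96d1dc → little-endian bytes:
  [0]=0xdc  [1]=0xd1  [2]=0x96  [3]=0x4e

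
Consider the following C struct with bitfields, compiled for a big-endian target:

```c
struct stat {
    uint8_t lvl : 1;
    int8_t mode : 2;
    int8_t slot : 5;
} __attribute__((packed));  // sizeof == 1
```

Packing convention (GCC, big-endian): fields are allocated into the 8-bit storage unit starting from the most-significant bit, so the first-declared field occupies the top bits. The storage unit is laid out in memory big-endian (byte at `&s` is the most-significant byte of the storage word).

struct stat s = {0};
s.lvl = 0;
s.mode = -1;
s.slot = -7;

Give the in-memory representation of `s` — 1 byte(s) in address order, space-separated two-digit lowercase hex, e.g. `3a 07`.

79

lvl (1b) val=0 bits=0x0 at bit 7: 0x00
mode (2b) val=-1 bits=0x3 at bit 5: 0x60
slot (5b) val=-7 bits=0x19 at bit 0: 0x79
word = 0x79 → big-endian bytes:
  [0]=0x79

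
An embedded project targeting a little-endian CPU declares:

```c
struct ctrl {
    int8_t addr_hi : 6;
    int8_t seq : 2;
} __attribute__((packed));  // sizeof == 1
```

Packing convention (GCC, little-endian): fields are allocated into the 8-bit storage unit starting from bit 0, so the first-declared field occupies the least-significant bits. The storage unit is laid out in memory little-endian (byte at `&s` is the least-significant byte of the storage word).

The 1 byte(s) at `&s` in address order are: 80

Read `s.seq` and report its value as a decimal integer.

[0]=0x80 (little-endian) → word 0x80
addr_hi:6 @ bit 0 → (0x80>>0)&0x3f = 0x0
seq:2 @ bit 6 → (0x80>>6)&0x3 = 0x2  ←
seq signed 2b, MSB=1: 2 - 4 = -2

-2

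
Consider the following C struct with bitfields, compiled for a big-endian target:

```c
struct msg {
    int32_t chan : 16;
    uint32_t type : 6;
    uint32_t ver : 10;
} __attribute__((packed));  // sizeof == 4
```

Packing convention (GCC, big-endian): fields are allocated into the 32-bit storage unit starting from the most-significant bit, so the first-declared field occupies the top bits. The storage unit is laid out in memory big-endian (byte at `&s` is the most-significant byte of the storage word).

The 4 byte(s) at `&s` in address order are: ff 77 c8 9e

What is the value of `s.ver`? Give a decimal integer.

[0]=0xff [1]=0x77 [2]=0xc8 [3]=0x9e (big-endian) → word 0xff77c89e
chan [16+:16] = (word>>16) & 0xffff = 65399
type [10+:6] = (word>>10) & 0x3f = 50
ver [0+:10] = (word>>0) & 0x3ff = 158  ←

158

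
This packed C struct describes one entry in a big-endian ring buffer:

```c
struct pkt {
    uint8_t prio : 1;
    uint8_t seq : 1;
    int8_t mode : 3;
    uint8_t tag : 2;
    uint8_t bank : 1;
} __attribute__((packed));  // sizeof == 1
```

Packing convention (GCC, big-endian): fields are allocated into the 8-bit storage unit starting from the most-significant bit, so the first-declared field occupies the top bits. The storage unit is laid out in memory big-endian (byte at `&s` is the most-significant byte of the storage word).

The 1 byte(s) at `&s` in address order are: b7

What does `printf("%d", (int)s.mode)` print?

-2

[0]=0xb7 (big-endian) → word 0xb7
prio [7+:1] = (word>>7) & 0x1 = 1
seq [6+:1] = (word>>6) & 0x1 = 0
mode [3+:3] = (word>>3) & 0x7 = 6  ←
tag [1+:2] = (word>>1) & 0x3 = 3
bank [0+:1] = (word>>0) & 0x1 = 1
mode signed 3b, MSB=1: 6 - 8 = -2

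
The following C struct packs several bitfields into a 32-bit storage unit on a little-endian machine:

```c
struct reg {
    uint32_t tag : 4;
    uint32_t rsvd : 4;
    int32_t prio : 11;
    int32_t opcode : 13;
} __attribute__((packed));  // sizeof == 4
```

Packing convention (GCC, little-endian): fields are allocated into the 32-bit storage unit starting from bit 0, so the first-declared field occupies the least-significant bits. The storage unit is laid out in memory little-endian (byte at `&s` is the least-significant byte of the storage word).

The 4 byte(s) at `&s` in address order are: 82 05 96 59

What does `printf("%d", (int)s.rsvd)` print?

[0]=0x82 [1]=0x05 [2]=0x96 [3]=0x59 (little-endian) → word 0x59960582
tag [0+:4] = (word>>0) & 0xf = 2
rsvd [4+:4] = (word>>4) & 0xf = 8  ←
prio [8+:11] = (word>>8) & 0x7ff = 1541
opcode [19+:13] = (word>>19) & 0x1fff = 2866

8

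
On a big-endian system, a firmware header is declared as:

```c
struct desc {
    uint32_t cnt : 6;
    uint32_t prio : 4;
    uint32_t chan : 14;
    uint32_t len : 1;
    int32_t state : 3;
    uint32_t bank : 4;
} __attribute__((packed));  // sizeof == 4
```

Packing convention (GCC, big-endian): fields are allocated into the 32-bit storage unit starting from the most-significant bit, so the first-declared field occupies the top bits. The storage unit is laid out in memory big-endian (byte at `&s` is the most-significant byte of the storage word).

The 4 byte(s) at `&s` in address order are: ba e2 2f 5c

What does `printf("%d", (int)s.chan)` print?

8751

[0]=0xba [1]=0xe2 [2]=0x2f [3]=0x5c (big-endian) → word 0xbae22f5c
cnt:6 @ bit 26 → (0xbae22f5c>>26)&0x3f = 0x2e
prio:4 @ bit 22 → (0xbae22f5c>>22)&0xf = 0xb
chan:14 @ bit 8 → (0xbae22f5c>>8)&0x3fff = 0x222f  ←
len:1 @ bit 7 → (0xbae22f5c>>7)&0x1 = 0x0
state:3 @ bit 4 → (0xbae22f5c>>4)&0x7 = 0x5
bank:4 @ bit 0 → (0xbae22f5c>>0)&0xf = 0xc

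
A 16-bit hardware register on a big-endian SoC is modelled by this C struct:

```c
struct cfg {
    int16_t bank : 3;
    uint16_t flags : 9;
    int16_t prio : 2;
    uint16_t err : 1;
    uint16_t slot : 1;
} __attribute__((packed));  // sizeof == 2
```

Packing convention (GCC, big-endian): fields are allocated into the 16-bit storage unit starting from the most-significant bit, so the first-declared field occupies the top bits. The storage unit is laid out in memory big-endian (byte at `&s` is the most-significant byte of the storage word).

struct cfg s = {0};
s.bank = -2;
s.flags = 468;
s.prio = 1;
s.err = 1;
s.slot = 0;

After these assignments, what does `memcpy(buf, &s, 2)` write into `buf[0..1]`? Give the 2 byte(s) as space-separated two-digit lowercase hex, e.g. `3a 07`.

dd 46

bank:3 = -2 → 0x6 << 13 → word 0xc000
flags:9 = 468 → 0x1d4 << 4 → word 0xdd40
prio:2 = 1 → 0x1 << 2 → word 0xdd44
err:1 = 1 → 0x1 << 1 → word 0xdd46
slot:1 = 0 → 0x0 << 0 → word 0xdd46
word = 0xdd46 → big-endian bytes:
  [0]=0xdd  [1]=0x46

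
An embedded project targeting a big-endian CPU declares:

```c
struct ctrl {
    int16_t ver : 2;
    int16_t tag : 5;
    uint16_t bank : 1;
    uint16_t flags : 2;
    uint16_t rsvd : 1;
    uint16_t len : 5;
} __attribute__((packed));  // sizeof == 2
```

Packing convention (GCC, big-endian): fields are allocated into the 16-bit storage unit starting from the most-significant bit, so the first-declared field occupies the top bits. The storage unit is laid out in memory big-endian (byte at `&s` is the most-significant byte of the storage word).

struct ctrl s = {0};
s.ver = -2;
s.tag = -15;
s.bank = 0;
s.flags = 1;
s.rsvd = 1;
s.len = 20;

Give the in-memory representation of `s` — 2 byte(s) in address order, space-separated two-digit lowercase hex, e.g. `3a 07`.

a2 74

ver:2 = -2 → 0x2 << 14 → word 0x8000
tag:5 = -15 → 0x11 << 9 → word 0xa200
bank:1 = 0 → 0x0 << 8 → word 0xa200
flags:2 = 1 → 0x1 << 6 → word 0xa240
rsvd:1 = 1 → 0x1 << 5 → word 0xa260
len:5 = 20 → 0x14 << 0 → word 0xa274
word = 0xa274 → big-endian bytes:
  [0]=0xa2  [1]=0x74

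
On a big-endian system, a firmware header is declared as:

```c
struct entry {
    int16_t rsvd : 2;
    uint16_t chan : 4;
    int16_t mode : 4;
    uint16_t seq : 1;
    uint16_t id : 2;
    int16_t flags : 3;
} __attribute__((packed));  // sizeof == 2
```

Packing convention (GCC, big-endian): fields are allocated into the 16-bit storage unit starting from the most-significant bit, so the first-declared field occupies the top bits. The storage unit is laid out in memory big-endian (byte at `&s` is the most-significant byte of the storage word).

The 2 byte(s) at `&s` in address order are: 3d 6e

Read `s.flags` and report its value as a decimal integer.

-2

[0]=0x3d [1]=0x6e (big-endian) → word 0x3d6e
rsvd:2 @ bit 14 → (0x3d6e>>14)&0x3 = 0x0
chan:4 @ bit 10 → (0x3d6e>>10)&0xf = 0xf
mode:4 @ bit 6 → (0x3d6e>>6)&0xf = 0x5
seq:1 @ bit 5 → (0x3d6e>>5)&0x1 = 0x1
id:2 @ bit 3 → (0x3d6e>>3)&0x3 = 0x1
flags:3 @ bit 0 → (0x3d6e>>0)&0x7 = 0x6  ←
flags signed 3b, MSB=1: 6 - 8 = -2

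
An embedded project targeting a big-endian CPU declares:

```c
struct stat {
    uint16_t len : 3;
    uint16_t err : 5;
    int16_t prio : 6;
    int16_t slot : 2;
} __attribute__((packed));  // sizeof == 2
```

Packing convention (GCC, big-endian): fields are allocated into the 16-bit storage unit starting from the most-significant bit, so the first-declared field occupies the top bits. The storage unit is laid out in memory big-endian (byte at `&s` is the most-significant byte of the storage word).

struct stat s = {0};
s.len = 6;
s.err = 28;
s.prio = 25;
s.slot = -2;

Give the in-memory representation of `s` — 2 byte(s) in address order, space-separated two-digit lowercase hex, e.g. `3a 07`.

[13+:3] len=6 & 0x7 = 0x6; word=0xc000
[8+:5] err=28 & 0x1f = 0x1c; word=0xdc00
[2+:6] prio=25 & 0x3f = 0x19; word=0xdc64
[0+:2] slot=-2 & 0x3 = 0x2; word=0xdc66
word = 0xdc66 → big-endian bytes:
  [0]=0xdc  [1]=0x66

dc 66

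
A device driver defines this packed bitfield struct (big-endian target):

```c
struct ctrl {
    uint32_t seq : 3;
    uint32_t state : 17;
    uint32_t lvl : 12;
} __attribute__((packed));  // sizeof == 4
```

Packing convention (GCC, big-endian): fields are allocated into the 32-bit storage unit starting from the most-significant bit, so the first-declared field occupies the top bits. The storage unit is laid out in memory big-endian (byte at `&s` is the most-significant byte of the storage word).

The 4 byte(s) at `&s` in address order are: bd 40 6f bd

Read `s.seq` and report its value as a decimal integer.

[0]=0xbd [1]=0x40 [2]=0x6f [3]=0xbd (big-endian) → word 0xbd406fbd
seq [29+:3] = (word>>29) & 0x7 = 5  ←
state [12+:17] = (word>>12) & 0x1ffff = 119814
lvl [0+:12] = (word>>0) & 0xfff = 4029

5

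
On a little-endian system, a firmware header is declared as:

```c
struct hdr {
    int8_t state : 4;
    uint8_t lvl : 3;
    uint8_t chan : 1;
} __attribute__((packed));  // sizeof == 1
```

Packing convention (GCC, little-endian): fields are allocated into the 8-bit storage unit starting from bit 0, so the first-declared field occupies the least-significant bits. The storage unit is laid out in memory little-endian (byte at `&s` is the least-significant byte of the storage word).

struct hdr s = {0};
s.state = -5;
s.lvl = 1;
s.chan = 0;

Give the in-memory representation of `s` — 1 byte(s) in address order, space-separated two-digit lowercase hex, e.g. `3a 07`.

1b

state (4b) val=-5 bits=0xb at bit 0: 0x0b
lvl (3b) val=1 bits=0x1 at bit 4: 0x1b
chan (1b) val=0 bits=0x0 at bit 7: 0x1b
word = 0x1b → little-endian bytes:
  [0]=0x1b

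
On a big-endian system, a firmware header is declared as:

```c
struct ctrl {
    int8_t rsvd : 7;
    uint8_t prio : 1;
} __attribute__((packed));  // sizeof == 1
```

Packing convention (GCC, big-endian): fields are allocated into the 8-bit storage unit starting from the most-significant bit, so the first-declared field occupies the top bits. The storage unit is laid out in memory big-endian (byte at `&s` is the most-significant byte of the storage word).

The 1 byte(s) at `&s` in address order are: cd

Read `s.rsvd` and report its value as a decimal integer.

-26

[0]=0xcd (big-endian) → word 0xcd
rsvd [1+:7] = (word>>1) & 0x7f = 102  ←
prio [0+:1] = (word>>0) & 0x1 = 1
rsvd signed 7b, MSB=1: 102 - 128 = -26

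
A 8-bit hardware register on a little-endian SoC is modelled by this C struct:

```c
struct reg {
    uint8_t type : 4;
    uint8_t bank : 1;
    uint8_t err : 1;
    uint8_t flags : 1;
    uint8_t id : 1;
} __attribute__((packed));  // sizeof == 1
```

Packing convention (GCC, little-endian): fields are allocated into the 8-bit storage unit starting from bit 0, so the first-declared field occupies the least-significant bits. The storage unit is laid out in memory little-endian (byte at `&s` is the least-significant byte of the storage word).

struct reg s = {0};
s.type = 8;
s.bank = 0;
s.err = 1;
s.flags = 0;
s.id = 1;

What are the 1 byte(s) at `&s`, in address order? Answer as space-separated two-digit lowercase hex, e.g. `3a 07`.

type (4b) val=8 bits=0x8 at bit 0: 0x08
bank (1b) val=0 bits=0x0 at bit 4: 0x08
err (1b) val=1 bits=0x1 at bit 5: 0x28
flags (1b) val=0 bits=0x0 at bit 6: 0x28
id (1b) val=1 bits=0x1 at bit 7: 0xa8
word = 0xa8 → little-endian bytes:
  [0]=0xa8

a8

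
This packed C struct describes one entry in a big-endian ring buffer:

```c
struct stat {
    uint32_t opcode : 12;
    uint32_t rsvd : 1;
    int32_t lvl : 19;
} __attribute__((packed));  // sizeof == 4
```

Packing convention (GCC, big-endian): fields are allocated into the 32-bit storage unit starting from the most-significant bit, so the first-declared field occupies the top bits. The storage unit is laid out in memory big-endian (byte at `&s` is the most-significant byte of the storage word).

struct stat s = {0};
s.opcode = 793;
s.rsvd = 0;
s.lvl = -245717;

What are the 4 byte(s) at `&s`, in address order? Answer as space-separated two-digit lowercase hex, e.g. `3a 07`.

31 94 40 2b

opcode (12b) val=793 bits=0x319 at bit 20: 0x31900000
rsvd (1b) val=0 bits=0x0 at bit 19: 0x31900000
lvl (19b) val=-245717 bits=0x4402b at bit 0: 0x3194402b
word = 0x3194402b → big-endian bytes:
  [0]=0x31  [1]=0x94  [2]=0x40  [3]=0x2b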